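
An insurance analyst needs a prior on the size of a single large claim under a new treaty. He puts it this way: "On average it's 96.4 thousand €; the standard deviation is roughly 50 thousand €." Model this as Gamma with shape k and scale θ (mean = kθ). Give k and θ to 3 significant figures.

For Gamma(k, scale θ): mean = kθ, variance = kθ², so CV = 1/√k.
CV = SD/mean = 50/96.4 = 0.5187, hence k = 1/CV² = 3.72.
Then θ = mean/k = 96.4/3.72 = 25.9.

k ≈ 3.72, θ ≈ 25.9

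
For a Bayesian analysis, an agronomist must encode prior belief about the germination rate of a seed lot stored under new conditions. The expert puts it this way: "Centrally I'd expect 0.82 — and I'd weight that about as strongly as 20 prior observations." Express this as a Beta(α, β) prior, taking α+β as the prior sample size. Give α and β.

Under the effective-sample-size interpretation, Beta(α, β) has prior mean α/(α+β) and prior sample size α+β.
So α+β = 20 and α/(α+β) = 0.82, giving α = 0.82·20 = 16.4 and β = 20 − 16.4 = 3.6.

α = 16.4, β = 3.6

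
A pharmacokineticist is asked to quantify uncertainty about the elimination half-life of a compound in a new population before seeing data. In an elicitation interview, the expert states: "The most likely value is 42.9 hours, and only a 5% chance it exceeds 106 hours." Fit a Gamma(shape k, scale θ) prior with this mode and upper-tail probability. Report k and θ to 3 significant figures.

k ≈ 4.32, θ ≈ 12.9

Gamma(k,θ) with k>1 has mode (k−1)θ, so θ = 42.9/(k−1).
Need P(X < 106) = 0.95 with θ tied to k this way. Start at k = 2, θ = 42.9: P(X<106) ≈ 0.707.
Too low — raise k to concentrate. Iterating converges to k ≈ 4.32.
Then θ = 42.9/(4.32−1) ≈ 12.9.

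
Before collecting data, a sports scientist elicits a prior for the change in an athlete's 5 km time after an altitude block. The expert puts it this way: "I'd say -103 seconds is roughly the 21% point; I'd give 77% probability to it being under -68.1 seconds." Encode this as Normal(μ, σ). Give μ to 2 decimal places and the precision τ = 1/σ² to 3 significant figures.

The p-quantile of Normal(μ,σ) is μ + z_p·σ, with z_{0.21} = -0.8064 and z_{0.77} = 0.7388.
Eliminate σ: μ = (z₂·x₁ − z₁·x₂)/(z₂ − z₁) = (0.7388·-103 − (-0.8064)·-68.1)/1.545 = -84.79.
Then σ = (x₂ − x₁)/(z₂ − z₁) = (-68.1 − -103)/1.545 = 22.59.
Precision τ = 1/σ² = 1/22.59² = 0.00196.

μ = -84.79, τ = 0.00196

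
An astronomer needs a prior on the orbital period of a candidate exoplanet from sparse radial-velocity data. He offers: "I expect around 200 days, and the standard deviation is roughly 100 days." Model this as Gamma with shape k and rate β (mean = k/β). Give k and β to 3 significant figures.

k ≈ 4, β ≈ 0.02

For Gamma(k, rate β): mean = k/β, variance = k/β², so CV = 1/√k.
CV = SD/mean = 100/200 = 0.5, hence k = 1/CV² = 4.
Then β = k/mean = 4/200 = 0.02.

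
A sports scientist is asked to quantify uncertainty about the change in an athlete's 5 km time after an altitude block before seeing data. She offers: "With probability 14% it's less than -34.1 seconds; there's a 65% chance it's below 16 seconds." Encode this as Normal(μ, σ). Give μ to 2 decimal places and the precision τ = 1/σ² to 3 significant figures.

μ = 2.83, τ = 0.000856

For Normal(μ,σ), the p-quantile is μ + z_p·σ. Here z_{0.14} = -1.08, z_{0.65} = 0.3853.
So -34.1 = μ − 1.08σ and 16 = μ + 0.3853σ.
Subtracting: σ = (16 − -34.1)/(0.3853 − (-1.08)) = 34.18.
Then μ = -34.1 − (-1.08)·34.18 = 2.83.
Precision τ = 1/σ² = 1/34.18² = 0.000856.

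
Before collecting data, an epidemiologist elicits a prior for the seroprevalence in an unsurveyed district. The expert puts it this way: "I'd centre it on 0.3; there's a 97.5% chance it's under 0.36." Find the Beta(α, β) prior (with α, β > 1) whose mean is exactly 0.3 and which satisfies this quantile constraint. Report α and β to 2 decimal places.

With mean 0.3 fixed, write α = 0.3s, β = 0.7s where s = α+β.
Need P(θ < 0.36) = 0.975 under Beta(0.3s, 0.7s). Normal approximation: (q−m)/√(m(1−m)/s) ≈ z_{0.975} = 1.96, so s ≈ 0.3·0.7·(1.96)²/(0.36−0.3)² = 224.1.
At s = 224.1: P(θ<0.36) ≈ 0.972. Adjusting to match 0.975 gives s ≈ 235.07.
So α = 0.3·235.07 ≈ 70.52, β = 0.7·235.07 ≈ 164.55.

α ≈ 70.52, β ≈ 164.55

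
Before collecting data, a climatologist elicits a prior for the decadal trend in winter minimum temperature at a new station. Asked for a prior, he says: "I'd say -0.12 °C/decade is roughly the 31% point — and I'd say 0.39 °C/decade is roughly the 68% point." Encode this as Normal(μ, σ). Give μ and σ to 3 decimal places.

For Normal(μ,σ), the p-quantile is μ + z_p·σ. Here z_{0.31} = -0.4959, z_{0.68} = 0.4677.
So -0.12 = μ − 0.4959σ and 0.39 = μ + 0.4677σ.
Subtracting: σ = (0.39 − -0.12)/(0.4677 − (-0.4959)) = 0.529.
Then μ = -0.12 − (-0.4959)·0.529 = 0.142.

μ = 0.142, σ = 0.529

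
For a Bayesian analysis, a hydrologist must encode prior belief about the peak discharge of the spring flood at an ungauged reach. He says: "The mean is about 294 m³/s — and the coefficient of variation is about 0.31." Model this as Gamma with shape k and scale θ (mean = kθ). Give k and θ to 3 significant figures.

For Gamma(k, scale θ): mean = kθ, variance = kθ², so CV = 1/√k.
CV = 0.31, hence k = 1/CV² = 10.4.
Then θ = mean/k = 294/10.4 = 28.3.

k ≈ 10.4, θ ≈ 28.3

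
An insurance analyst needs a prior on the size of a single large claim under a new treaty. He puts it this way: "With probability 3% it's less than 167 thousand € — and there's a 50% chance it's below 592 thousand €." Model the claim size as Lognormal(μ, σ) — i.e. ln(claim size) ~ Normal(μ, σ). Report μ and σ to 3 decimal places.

If T ~ Lognormal(μ,σ) then ln T ~ Normal(μ,σ), so the p-quantile of ln T is μ + z_p·σ.
ln(167) = 5.118 and ln(592) = 6.384; z_{0.03} = -1.881, z_{0.5} = 0.
σ = (6.384 − 5.118)/(0 − (-1.881)) = 0.673.
μ = 5.118 − (-1.881)·0.673 = 6.384.

μ ≈ 6.384, σ ≈ 0.673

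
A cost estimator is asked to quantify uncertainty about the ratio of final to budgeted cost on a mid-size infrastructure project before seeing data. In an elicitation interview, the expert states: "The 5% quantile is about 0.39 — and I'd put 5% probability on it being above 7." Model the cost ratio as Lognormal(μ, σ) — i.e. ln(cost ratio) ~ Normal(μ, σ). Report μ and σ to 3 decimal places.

μ ≈ 0.502, σ ≈ 0.878

If T ~ Lognormal(μ,σ) then ln T ~ Normal(μ,σ), so the p-quantile of ln T is μ + z_p·σ.
ln(0.39) = -0.9416 and ln(7) = 1.946; z_{0.05} = -1.645, z_{0.95} = 1.645.
σ = (1.946 − -0.9416)/(1.645 − (-1.645)) = 0.878.
μ = -0.9416 − (-1.645)·0.878 = 0.502.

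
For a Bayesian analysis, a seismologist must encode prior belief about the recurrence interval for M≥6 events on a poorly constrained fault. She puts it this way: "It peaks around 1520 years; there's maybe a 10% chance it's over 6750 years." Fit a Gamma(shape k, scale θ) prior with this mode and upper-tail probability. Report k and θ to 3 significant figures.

k ≈ 1.81, θ ≈ 1870

Gamma(k,θ) with k>1 has mode (k−1)θ, so θ = 1520/(k−1).
Need P(X < 6750) = 0.9 with θ tied to k this way. Start at k = 2, θ = 1520: P(X<6750) ≈ 0.936.
Too high — lower k to spread out. Iterating converges to k ≈ 1.81.
Then θ = 1520/(1.81−1) ≈ 1870.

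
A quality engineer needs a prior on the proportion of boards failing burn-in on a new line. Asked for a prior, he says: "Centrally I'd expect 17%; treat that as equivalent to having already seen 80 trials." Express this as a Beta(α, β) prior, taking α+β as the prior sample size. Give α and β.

α = 13.6, β = 66.4

Under the effective-sample-size interpretation, Beta(α, β) has prior mean α/(α+β) and prior sample size α+β.
So α+β = 80 and α/(α+β) = 0.17, giving α = 0.17·80 = 13.6 and β = 80 − 13.6 = 66.4.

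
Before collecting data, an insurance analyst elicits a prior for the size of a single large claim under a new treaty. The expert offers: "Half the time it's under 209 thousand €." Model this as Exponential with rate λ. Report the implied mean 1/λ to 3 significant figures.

mean ≈ 302 thousand €

Exponential median = ln 2 / λ, so λ = ln 2 / 209.0 = 0.00332.
Mean = 1/λ = 302 thousand €.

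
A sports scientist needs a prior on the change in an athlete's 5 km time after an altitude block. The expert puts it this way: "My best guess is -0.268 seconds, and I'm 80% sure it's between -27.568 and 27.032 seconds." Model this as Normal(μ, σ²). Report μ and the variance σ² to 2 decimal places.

μ = -0.27, σ² = 453.79

A symmetric 80% interval runs μ ± z·σ with z = 1.282.
Half-width = 27.3, so σ = 27.3/1.282 = 21.302 and σ² = 453.79.
μ is the stated best guess, -0.27.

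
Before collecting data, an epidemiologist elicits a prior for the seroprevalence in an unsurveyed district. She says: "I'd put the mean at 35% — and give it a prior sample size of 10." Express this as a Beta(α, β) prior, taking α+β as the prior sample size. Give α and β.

Under the effective-sample-size interpretation, Beta(α, β) has prior mean α/(α+β) and prior sample size α+β.
So α+β = 10 and α/(α+β) = 0.35, giving α = 0.35·10 = 3.5 and β = 10 − 3.5 = 6.5.

α = 3.5, β = 6.5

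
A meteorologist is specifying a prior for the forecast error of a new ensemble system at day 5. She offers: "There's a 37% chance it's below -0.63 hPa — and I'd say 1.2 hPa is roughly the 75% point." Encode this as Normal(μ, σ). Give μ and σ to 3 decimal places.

The p-quantile of Normal(μ,σ) is μ + z_p·σ, with z_{0.37} = -0.3319 and z_{0.75} = 0.6745.
Eliminate σ: μ = (z₂·x₁ − z₁·x₂)/(z₂ − z₁) = (0.6745·-0.63 − (-0.3319)·1.2)/1.006 = -0.027.
Then σ = (x₂ − x₁)/(z₂ − z₁) = (1.2 − -0.63)/1.006 = 1.818.

μ = -0.027, σ = 1.818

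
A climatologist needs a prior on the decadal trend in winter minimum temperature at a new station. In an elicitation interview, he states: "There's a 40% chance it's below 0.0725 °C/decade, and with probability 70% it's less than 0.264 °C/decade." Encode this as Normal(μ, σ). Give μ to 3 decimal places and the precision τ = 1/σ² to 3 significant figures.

μ = 0.135, τ = 16.5

The p-quantile of Normal(μ,σ) is μ + z_p·σ, with z_{0.4} = -0.2533 and z_{0.7} = 0.5244.
Eliminate σ: μ = (z₂·x₁ − z₁·x₂)/(z₂ − z₁) = (0.5244·0.0725 − (-0.2533)·0.264)/0.7777 = 0.135.
Then σ = (x₂ − x₁)/(z₂ − z₁) = (0.264 − 0.0725)/0.7777 = 0.246.
Precision τ = 1/σ² = 1/0.2462² = 16.5.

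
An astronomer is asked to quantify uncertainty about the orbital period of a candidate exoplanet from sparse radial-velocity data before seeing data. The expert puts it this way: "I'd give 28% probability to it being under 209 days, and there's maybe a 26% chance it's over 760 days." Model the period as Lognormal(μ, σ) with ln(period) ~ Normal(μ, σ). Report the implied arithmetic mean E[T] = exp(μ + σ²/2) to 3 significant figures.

If T ~ Lognormal(μ,σ) then ln T ~ Normal(μ,σ), so the p-quantile of ln T is μ + z_p·σ.
ln(209) = 5.342 and ln(760) = 6.633; z_{0.28} = -0.5828, z_{0.74} = 0.6433.
σ = (6.633 − 5.342)/(0.6433 − (-0.5828)) = 1.053.
μ = 5.342 − (-0.5828)·1.053 = 5.956.
E[T] = exp(μ + σ²/2) = exp(5.956 + 0.5542) = 672 days.

E[T] ≈ 672 days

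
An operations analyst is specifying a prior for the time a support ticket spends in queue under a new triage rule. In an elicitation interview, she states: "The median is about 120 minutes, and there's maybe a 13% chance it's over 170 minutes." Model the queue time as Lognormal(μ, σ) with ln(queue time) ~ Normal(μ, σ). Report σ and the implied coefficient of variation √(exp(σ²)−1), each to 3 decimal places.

σ ≈ 0.309, CV ≈ 0.317

If T ~ Lognormal(μ,σ) then ln T ~ Normal(μ,σ), so the p-quantile of ln T is μ + z_p·σ.
ln(120) = 4.787 and ln(170) = 5.136; z_{0.5} = 0, z_{0.87} = 1.126.
σ = (5.136 − 4.787)/(1.126 − (0)) = 0.309.
μ = 4.787 − (0)·0.309 = 4.787.
CV = √(exp(σ²)−1) = √(exp(0.0956)−1) = 0.317.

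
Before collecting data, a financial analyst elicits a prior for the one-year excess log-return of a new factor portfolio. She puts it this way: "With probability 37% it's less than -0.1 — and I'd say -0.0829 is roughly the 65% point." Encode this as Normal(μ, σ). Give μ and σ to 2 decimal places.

For Normal(μ,σ), the p-quantile is μ + z_p·σ. Here z_{0.37} = -0.3319, z_{0.65} = 0.3853.
So -0.1 = μ − 0.3319σ and -0.0829 = μ + 0.3853σ.
Subtracting: σ = (-0.0829 − -0.1)/(0.3853 − (-0.3319)) = 0.02.
Then μ = -0.1 − (-0.3319)·0.02 = -0.09.

μ = -0.09, σ = 0.02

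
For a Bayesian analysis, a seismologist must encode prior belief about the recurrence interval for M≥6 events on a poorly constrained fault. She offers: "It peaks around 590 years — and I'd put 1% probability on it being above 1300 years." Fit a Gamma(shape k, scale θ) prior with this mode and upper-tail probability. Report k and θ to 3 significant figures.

k ≈ 8.72, θ ≈ 76.4

Gamma(k,θ) with k>1 has mode (k−1)θ, so θ = 590/(k−1).
Need P(X < 1300) = 0.99 with θ tied to k this way. Start at k = 2, θ = 590: P(X<1300) ≈ 0.646.
Too low — raise k to concentrate. Iterating converges to k ≈ 8.72.
Then θ = 590/(8.72−1) ≈ 76.4.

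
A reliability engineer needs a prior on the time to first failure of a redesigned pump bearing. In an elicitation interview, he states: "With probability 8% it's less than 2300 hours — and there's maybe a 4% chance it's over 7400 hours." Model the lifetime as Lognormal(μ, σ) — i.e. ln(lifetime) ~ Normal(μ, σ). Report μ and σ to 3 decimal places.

μ ≈ 8.261, σ ≈ 0.370

If T ~ Lognormal(μ,σ) then ln T ~ Normal(μ,σ), so the p-quantile of ln T is μ + z_p·σ.
ln(2300) = 7.741 and ln(7400) = 8.909; z_{0.08} = -1.405, z_{0.96} = 1.751.
σ = (8.909 − 7.741)/(1.751 − (-1.405)) = 0.370.
μ = 7.741 − (-1.405)·0.370 = 8.261.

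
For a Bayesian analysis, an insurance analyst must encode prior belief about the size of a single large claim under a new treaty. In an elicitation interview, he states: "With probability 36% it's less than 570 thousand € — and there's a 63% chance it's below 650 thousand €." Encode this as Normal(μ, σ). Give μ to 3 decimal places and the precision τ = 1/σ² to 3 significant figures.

μ = 611.542, τ = 7.45e-05

The p-quantile of Normal(μ,σ) is μ + z_p·σ, with z_{0.36} = -0.3585 and z_{0.63} = 0.3319.
Eliminate σ: μ = (z₂·x₁ − z₁·x₂)/(z₂ − z₁) = (0.3319·570 − (-0.3585)·650)/0.6903 = 611.542.
Then σ = (x₂ − x₁)/(z₂ − z₁) = (650 − 570)/0.6903 = 115.890.
Precision τ = 1/σ² = 1/115.9² = 7.45e-05.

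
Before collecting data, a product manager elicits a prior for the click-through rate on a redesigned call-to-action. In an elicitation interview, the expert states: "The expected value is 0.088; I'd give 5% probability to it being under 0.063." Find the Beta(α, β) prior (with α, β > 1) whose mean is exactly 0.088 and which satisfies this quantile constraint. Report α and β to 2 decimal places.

With mean 0.088 fixed, write α = 0.088s, β = 0.912s where s = α+β.
Need P(θ < 0.063) = 0.05 under Beta(0.088s, 0.912s). Normal approximation: (q−m)/√(m(1−m)/s) ≈ z_{0.05} = -1.64, so s ≈ 0.088·0.912·(-1.64)²/(0.063−0.088)² = 347.4.
At s = 347.4: P(θ<0.063) ≈ 0.039. Adjusting to match 0.05 gives s ≈ 305.54.
So α = 0.088·305.54 ≈ 26.89, β = 0.912·305.54 ≈ 278.65.

α ≈ 26.89, β ≈ 278.65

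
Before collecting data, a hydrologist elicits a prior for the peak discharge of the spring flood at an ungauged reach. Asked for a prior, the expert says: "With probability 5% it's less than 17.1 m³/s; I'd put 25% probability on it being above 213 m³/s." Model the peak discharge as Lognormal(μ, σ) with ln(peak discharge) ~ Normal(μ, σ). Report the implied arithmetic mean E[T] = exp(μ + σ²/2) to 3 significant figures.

If T ~ Lognormal(μ,σ) then ln T ~ Normal(μ,σ), so the p-quantile of ln T is μ + z_p·σ.
ln(17.1) = 2.839 and ln(213) = 5.361; z_{0.05} = -1.645, z_{0.75} = 0.6745.
σ = (5.361 − 2.839)/(0.6745 − (-1.645)) = 1.087.
μ = 2.839 − (-1.645)·1.087 = 4.628.
E[T] = exp(μ + σ²/2) = exp(4.628 + 0.5913) = 185 m³/s.

E[T] ≈ 185 m³/s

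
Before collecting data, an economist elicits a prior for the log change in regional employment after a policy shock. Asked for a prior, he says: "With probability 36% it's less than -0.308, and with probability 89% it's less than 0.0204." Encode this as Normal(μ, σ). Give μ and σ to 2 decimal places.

The p-quantile of Normal(μ,σ) is μ + z_p·σ, with z_{0.36} = -0.3585 and z_{0.89} = 1.227.
Eliminate σ: μ = (z₂·x₁ − z₁·x₂)/(z₂ − z₁) = (1.227·-0.308 − (-0.3585)·0.0204)/1.585 = -0.23.
Then σ = (x₂ − x₁)/(z₂ − z₁) = (0.0204 − -0.308)/1.585 = 0.21.

μ = -0.23, σ = 0.21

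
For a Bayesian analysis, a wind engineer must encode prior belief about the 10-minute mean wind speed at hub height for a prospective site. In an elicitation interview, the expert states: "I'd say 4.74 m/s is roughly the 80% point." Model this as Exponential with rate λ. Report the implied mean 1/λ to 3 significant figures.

mean ≈ 2.95 m/s

P(T < 4.74) = 1 − e^(−λ·4.74) = 0.8, so λ = −ln(1−0.8)/4.74 = −ln(0.2)/4.74 = 0.34.
Mean = 1/λ = 2.95 m/s.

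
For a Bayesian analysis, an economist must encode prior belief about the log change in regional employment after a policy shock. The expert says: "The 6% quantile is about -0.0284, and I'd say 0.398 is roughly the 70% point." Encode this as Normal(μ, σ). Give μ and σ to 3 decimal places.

The p-quantile of Normal(μ,σ) is μ + z_p·σ, with z_{0.06} = -1.555 and z_{0.7} = 0.5244.
Eliminate σ: μ = (z₂·x₁ − z₁·x₂)/(z₂ − z₁) = (0.5244·-0.0284 − (-1.555)·0.398)/2.079 = 0.290.
Then σ = (x₂ − x₁)/(z₂ − z₁) = (0.398 − -0.0284)/2.079 = 0.205.

μ = 0.290, σ = 0.205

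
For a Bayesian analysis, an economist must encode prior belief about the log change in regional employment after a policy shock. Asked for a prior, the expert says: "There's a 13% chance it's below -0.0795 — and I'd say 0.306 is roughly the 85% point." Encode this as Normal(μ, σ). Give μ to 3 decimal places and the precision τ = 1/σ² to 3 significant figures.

μ = 0.121, τ = 31.5

The p-quantile of Normal(μ,σ) is μ + z_p·σ, with z_{0.13} = -1.126 and z_{0.85} = 1.036.
Eliminate σ: μ = (z₂·x₁ − z₁·x₂)/(z₂ − z₁) = (1.036·-0.0795 − (-1.126)·0.306)/2.163 = 0.121.
Then σ = (x₂ − x₁)/(z₂ − z₁) = (0.306 − -0.0795)/2.163 = 0.178.
Precision τ = 1/σ² = 1/0.1782² = 31.5.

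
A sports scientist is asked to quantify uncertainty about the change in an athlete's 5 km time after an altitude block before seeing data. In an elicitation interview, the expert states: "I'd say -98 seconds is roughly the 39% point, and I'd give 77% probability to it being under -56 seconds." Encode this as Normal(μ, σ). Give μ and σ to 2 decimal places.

μ = -86.48, σ = 41.25

The p-quantile of Normal(μ,σ) is μ + z_p·σ, with z_{0.39} = -0.2793 and z_{0.77} = 0.7388.
Eliminate σ: μ = (z₂·x₁ − z₁·x₂)/(z₂ − z₁) = (0.7388·-98 − (-0.2793)·-56)/1.018 = -86.48.
Then σ = (x₂ − x₁)/(z₂ − z₁) = (-56 − -98)/1.018 = 41.25.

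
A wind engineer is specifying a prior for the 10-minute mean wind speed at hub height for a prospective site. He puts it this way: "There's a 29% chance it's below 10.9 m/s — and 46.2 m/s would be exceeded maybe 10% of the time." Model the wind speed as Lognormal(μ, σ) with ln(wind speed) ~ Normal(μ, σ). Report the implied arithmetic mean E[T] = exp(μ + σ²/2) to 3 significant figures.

If T ~ Lognormal(μ,σ) then ln T ~ Normal(μ,σ), so the p-quantile of ln T is μ + z_p·σ.
ln(10.9) = 2.389 and ln(46.2) = 3.833; z_{0.29} = -0.5534, z_{0.9} = 1.282.
σ = (3.833 − 2.389)/(1.282 − (-0.5534)) = 0.787.
μ = 2.389 − (-0.5534)·0.787 = 2.824.
E[T] = exp(μ + σ²/2) = exp(2.824 + 0.3097) = 23 m/s.

E[T] ≈ 23 m/s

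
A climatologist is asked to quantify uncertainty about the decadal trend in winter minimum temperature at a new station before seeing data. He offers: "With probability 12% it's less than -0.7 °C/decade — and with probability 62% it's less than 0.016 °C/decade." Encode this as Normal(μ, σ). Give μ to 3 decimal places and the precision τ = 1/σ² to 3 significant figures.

μ = -0.132, τ = 4.28

For Normal(μ,σ), the p-quantile is μ + z_p·σ. Here z_{0.12} = -1.175, z_{0.62} = 0.3055.
So -0.7 = μ − 1.175σ and 0.016 = μ + 0.3055σ.
Subtracting: σ = (0.016 − -0.7)/(0.3055 − (-1.175)) = 0.484.
Then μ = -0.7 − (-1.175)·0.484 = -0.132.
Precision τ = 1/σ² = 1/0.4836² = 4.28.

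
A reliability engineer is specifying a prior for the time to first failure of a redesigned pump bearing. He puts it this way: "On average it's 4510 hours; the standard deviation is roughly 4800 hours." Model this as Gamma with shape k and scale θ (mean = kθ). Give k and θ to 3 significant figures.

For Gamma(k, scale θ): mean = kθ, variance = kθ², so CV = 1/√k.
CV = SD/mean = 4800/4510 = 1.064, hence k = 1/CV² = 0.883.
Then θ = mean/k = 4510/0.883 = 5110.

k ≈ 0.883, θ ≈ 5110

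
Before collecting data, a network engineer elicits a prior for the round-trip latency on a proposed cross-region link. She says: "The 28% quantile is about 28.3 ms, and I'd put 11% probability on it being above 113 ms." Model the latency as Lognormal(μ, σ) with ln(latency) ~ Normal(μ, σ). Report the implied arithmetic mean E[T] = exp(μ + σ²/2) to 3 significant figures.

E[T] ≈ 59.2 ms

If T ~ Lognormal(μ,σ) then ln T ~ Normal(μ,σ), so the p-quantile of ln T is μ + z_p·σ.
ln(28.3) = 3.343 and ln(113) = 4.727; z_{0.28} = -0.5828, z_{0.89} = 1.227.
σ = (4.727 − 3.343)/(1.227 − (-0.5828)) = 0.765.
μ = 3.343 − (-0.5828)·0.765 = 3.789.
E[T] = exp(μ + σ²/2) = exp(3.789 + 0.2928) = 59.2 ms.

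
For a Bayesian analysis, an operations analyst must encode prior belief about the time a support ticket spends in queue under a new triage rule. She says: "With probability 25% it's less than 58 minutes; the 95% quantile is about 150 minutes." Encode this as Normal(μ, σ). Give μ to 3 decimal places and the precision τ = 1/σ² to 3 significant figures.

For Normal(μ,σ), the p-quantile is μ + z_p·σ. Here z_{0.25} = -0.6745, z_{0.95} = 1.645.
So 58 = μ − 0.6745σ and 150 = μ + 1.645σ.
Subtracting: σ = (150 − 58)/(1.645 − (-0.6745)) = 39.666.
Then μ = 58 − (-0.6745)·39.666 = 84.755.
Precision τ = 1/σ² = 1/39.67² = 0.000636.

μ = 84.755, τ = 0.000636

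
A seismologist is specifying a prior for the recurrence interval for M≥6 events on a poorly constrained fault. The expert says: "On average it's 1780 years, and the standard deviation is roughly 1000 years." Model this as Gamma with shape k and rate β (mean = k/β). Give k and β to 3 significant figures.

k ≈ 3.17, β ≈ 0.00178

For Gamma(k, rate β): mean = k/β, variance = k/β², so CV = 1/√k.
CV = SD/mean = 1000/1780 = 0.5618, hence k = 1/CV² = 3.17.
Then β = k/mean = 3.17/1780 = 0.00178.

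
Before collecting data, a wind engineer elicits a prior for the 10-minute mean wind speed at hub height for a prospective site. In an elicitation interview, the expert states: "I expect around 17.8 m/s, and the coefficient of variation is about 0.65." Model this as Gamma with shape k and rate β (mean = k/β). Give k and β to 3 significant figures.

k ≈ 2.37, β ≈ 0.133

For Gamma(k, rate β): mean = k/β, variance = k/β², so CV = 1/√k.
CV = 0.65, hence k = 1/CV² = 2.37.
Then β = k/mean = 2.37/17.8 = 0.133.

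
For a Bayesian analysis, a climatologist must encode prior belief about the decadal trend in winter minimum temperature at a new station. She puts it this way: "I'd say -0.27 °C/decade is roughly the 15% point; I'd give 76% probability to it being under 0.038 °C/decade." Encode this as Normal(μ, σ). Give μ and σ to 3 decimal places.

The p-quantile of Normal(μ,σ) is μ + z_p·σ, with z_{0.15} = -1.036 and z_{0.76} = 0.7063.
Eliminate σ: μ = (z₂·x₁ − z₁·x₂)/(z₂ − z₁) = (0.7063·-0.27 − (-1.036)·0.038)/1.743 = -0.087.
Then σ = (x₂ − x₁)/(z₂ − z₁) = (0.038 − -0.27)/1.743 = 0.177.

μ = -0.087, σ = 0.177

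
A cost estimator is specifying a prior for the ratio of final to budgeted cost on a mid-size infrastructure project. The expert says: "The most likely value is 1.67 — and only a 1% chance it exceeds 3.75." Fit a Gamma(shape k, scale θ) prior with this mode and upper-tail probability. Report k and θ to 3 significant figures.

Gamma(k,θ) with k>1 has mode (k−1)θ, so θ = 1.67/(k−1).
Need P(X < 3.75) = 0.99 with θ tied to k this way. Start at k = 2, θ = 1.67: P(X<3.75) ≈ 0.656.
Too low — raise k to concentrate. Iterating converges to k ≈ 8.34.
Then θ = 1.67/(8.34−1) ≈ 0.228.

k ≈ 8.34, θ ≈ 0.228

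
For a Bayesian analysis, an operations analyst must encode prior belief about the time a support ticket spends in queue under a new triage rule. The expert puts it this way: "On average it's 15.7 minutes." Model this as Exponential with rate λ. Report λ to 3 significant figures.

λ ≈ 0.0637

Exponential mean = 1/λ, so λ = 1/15.7 = 0.0637.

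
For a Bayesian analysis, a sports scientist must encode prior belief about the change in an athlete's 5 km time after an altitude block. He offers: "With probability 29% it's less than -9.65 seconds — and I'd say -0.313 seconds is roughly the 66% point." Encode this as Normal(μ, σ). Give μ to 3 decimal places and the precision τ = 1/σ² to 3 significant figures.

μ = -4.300, τ = 0.0107

The p-quantile of Normal(μ,σ) is μ + z_p·σ, with z_{0.29} = -0.5534 and z_{0.66} = 0.4125.
Eliminate σ: μ = (z₂·x₁ − z₁·x₂)/(z₂ − z₁) = (0.4125·-9.65 − (-0.5534)·-0.313)/0.9658 = -4.300.
Then σ = (x₂ − x₁)/(z₂ − z₁) = (-0.313 − -9.65)/0.9658 = 9.667.
Precision τ = 1/σ² = 1/9.667² = 0.0107.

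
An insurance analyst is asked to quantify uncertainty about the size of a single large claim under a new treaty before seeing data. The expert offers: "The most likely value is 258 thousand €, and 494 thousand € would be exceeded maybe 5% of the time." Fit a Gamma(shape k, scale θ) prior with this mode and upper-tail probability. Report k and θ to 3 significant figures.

k ≈ 7.59, θ ≈ 39.2

Gamma(k,θ) with k>1 has mode (k−1)θ, so θ = 258/(k−1).
Need P(X < 494) = 0.95 with θ tied to k this way. Start at k = 2, θ = 258: P(X<494) ≈ 0.570.
Too low — raise k to concentrate. Iterating converges to k ≈ 7.59.
Then θ = 258/(7.59−1) ≈ 39.2.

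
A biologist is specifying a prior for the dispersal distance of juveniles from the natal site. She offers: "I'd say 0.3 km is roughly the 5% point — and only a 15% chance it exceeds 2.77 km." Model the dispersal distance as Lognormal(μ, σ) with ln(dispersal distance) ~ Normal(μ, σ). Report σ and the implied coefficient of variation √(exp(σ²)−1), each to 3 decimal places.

σ ≈ 0.829, CV ≈ 0.994

If T ~ Lognormal(μ,σ) then ln T ~ Normal(μ,σ), so the p-quantile of ln T is μ + z_p·σ.
ln(0.3) = -1.204 and ln(2.77) = 1.019; z_{0.05} = -1.645, z_{0.85} = 1.036.
σ = (1.019 − -1.204)/(1.036 − (-1.645)) = 0.829.
μ = -1.204 − (-1.645)·0.829 = 0.160.
CV = √(exp(σ²)−1) = √(exp(0.6873)−1) = 0.994.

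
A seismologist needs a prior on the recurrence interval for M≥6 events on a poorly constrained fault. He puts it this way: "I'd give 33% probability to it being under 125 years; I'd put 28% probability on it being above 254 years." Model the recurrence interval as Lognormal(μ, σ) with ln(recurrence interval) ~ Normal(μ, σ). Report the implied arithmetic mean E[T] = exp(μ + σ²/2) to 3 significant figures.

E[T] ≈ 216 years

If T ~ Lognormal(μ,σ) then ln T ~ Normal(μ,σ), so the p-quantile of ln T is μ + z_p·σ.
ln(125) = 4.828 and ln(254) = 5.537; z_{0.33} = -0.4399, z_{0.72} = 0.5828.
σ = (5.537 − 4.828)/(0.5828 − (-0.4399)) = 0.693.
μ = 4.828 − (-0.4399)·0.693 = 5.133.
E[T] = exp(μ + σ²/2) = exp(5.133 + 0.2403) = 216 years.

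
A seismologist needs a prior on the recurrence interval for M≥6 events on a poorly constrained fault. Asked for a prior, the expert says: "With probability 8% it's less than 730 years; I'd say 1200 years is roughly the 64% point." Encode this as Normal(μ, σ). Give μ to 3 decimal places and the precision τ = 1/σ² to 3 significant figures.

μ = 1104.467, τ = 1.41e-05

The p-quantile of Normal(μ,σ) is μ + z_p·σ, with z_{0.08} = -1.405 and z_{0.64} = 0.3585.
Eliminate σ: μ = (z₂·x₁ − z₁·x₂)/(z₂ − z₁) = (0.3585·730 − (-1.405)·1200)/1.764 = 1104.467.
Then σ = (x₂ − x₁)/(z₂ − z₁) = (1200 − 730)/1.764 = 266.511.
Precision τ = 1/σ² = 1/266.5² = 1.41e-05.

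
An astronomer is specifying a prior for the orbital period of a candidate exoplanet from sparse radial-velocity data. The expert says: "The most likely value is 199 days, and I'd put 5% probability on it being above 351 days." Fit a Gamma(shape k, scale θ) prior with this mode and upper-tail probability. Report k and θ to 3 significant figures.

Gamma(k,θ) with k>1 has mode (k−1)θ, so θ = 199/(k−1).
Need P(X < 351) = 0.95 with θ tied to k this way. Start at k = 2, θ = 199: P(X<351) ≈ 0.526.
Too low — raise k to concentrate. Iterating converges to k ≈ 9.66.
Then θ = 199/(9.66−1) ≈ 23.

k ≈ 9.66, θ ≈ 23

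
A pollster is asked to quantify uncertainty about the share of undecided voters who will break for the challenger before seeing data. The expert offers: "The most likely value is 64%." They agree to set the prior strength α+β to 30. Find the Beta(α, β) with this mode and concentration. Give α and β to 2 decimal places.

α = 18.92, β = 11.08

For α,β > 1 the Beta mode is (α−1)/(α+β−2). With α+β = 30, the mode is (α−1)/28.
Set (α−1)/28 = 0.64 → α = 1 + 0.64·28 = 18.92.
β = 30 − α = 11.08.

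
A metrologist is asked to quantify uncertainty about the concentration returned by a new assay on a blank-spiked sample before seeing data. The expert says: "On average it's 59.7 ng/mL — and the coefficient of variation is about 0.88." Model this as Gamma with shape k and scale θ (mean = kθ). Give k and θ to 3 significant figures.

k ≈ 1.29, θ ≈ 46.2

For Gamma(k, scale θ): mean = kθ, variance = kθ², so CV = 1/√k.
CV = 0.88, hence k = 1/CV² = 1.29.
Then θ = mean/k = 59.7/1.29 = 46.2.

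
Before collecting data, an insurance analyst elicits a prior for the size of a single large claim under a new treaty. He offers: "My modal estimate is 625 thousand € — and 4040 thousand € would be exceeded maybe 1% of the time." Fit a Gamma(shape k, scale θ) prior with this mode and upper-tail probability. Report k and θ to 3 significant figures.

Gamma(k,θ) with k>1 has mode (k−1)θ, so θ = 625/(k−1).
Need P(X < 4040) = 0.99 with θ tied to k this way. Start at k = 2, θ = 625: P(X<4040) ≈ 0.988.
Too low — raise k to concentrate. Iterating converges to k ≈ 2.04.
Then θ = 625/(2.04−1) ≈ 602.

k ≈ 2.04, θ ≈ 602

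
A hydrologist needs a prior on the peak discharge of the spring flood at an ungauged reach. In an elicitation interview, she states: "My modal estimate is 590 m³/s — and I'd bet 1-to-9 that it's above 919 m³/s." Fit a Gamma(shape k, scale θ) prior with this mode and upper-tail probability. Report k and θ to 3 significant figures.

Gamma(k,θ) with k>1 has mode (k−1)θ, so θ = 590/(k−1).
Need P(X < 919) = 0.9 with θ tied to k this way. Start at k = 2, θ = 590: P(X<919) ≈ 0.461.
Too low — raise k to concentrate. Iterating converges to k ≈ 10.5.
Then θ = 590/(10.5−1) ≈ 61.9.

k ≈ 10.5, θ ≈ 61.9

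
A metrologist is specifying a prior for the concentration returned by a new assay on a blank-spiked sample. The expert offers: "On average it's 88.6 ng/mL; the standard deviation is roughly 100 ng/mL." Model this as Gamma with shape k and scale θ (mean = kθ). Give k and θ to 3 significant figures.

k ≈ 0.785, θ ≈ 113

For Gamma(k, scale θ): mean = kθ, variance = kθ², so CV = 1/√k.
CV = SD/mean = 100/88.6 = 1.129, hence k = 1/CV² = 0.785.
Then θ = mean/k = 88.6/0.785 = 113.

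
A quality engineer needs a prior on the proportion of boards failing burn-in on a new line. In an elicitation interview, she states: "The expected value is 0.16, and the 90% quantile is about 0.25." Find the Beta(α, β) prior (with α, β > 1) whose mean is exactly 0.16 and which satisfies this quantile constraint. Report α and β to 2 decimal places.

α ≈ 4.69, β ≈ 24.60

With mean 0.16 fixed, write α = 0.16s, β = 0.84s where s = α+β.
Need P(θ < 0.25) = 0.9 under Beta(0.16s, 0.84s). Normal approximation: (q−m)/√(m(1−m)/s) ≈ z_{0.9} = 1.28, so s ≈ 0.16·0.84·(1.28)²/(0.25−0.16)² = 27.3.
At s = 27.3: P(θ<0.25) ≈ 0.893. Adjusting to match 0.9 gives s ≈ 29.29.
So α = 0.16·29.29 ≈ 4.69, β = 0.84·29.29 ≈ 24.60.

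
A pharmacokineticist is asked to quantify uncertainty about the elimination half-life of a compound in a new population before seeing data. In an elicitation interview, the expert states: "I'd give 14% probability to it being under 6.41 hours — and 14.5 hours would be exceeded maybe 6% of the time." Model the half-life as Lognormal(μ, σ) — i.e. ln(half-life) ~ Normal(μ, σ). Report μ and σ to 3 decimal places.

If T ~ Lognormal(μ,σ) then ln T ~ Normal(μ,σ), so the p-quantile of ln T is μ + z_p·σ.
ln(6.41) = 1.858 and ln(14.5) = 2.674; z_{0.14} = -1.08, z_{0.94} = 1.555.
σ = (2.674 − 1.858)/(1.555 − (-1.08)) = 0.310.
μ = 1.858 − (-1.08)·0.310 = 2.193.

μ ≈ 2.193, σ ≈ 0.310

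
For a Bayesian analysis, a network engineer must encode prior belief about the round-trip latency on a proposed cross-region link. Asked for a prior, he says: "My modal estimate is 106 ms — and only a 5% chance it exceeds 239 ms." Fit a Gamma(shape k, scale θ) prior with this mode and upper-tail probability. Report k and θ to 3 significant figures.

Gamma(k,θ) with k>1 has mode (k−1)θ, so θ = 106/(k−1).
Need P(X < 239) = 0.95 with θ tied to k this way. Start at k = 2, θ = 106: P(X<239) ≈ 0.659.
Too low — raise k to concentrate. Iterating converges to k ≈ 5.15.
Then θ = 106/(5.15−1) ≈ 25.5.

k ≈ 5.15, θ ≈ 25.5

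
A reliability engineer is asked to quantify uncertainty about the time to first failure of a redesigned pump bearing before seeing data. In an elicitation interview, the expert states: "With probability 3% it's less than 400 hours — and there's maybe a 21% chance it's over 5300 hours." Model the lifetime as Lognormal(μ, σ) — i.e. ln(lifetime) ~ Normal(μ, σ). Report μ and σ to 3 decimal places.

μ ≈ 7.800, σ ≈ 0.962

If T ~ Lognormal(μ,σ) then ln T ~ Normal(μ,σ), so the p-quantile of ln T is μ + z_p·σ.
ln(400) = 5.991 and ln(5300) = 8.575; z_{0.03} = -1.881, z_{0.79} = 0.8064.
σ = (8.575 − 5.991)/(0.8064 − (-1.881)) = 0.962.
μ = 5.991 − (-1.881)·0.962 = 7.800.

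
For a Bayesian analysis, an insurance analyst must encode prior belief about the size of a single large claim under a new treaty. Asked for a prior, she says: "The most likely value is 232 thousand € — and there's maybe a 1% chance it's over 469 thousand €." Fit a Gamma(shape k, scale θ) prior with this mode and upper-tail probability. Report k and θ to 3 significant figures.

k ≈ 10.9, θ ≈ 23.4

Gamma(k,θ) with k>1 has mode (k−1)θ, so θ = 232/(k−1).
Need P(X < 469) = 0.99 with θ tied to k this way. Start at k = 2, θ = 232: P(X<469) ≈ 0.600.
Too low — raise k to concentrate. Iterating converges to k ≈ 10.9.
Then θ = 232/(10.9−1) ≈ 23.4.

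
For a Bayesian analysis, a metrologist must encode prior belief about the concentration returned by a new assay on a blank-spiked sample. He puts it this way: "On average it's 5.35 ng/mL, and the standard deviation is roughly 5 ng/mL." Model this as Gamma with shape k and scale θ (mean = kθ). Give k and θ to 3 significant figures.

For Gamma(k, scale θ): mean = kθ, variance = kθ², so CV = 1/√k.
CV = SD/mean = 5/5.35 = 0.9346, hence k = 1/CV² = 1.14.
Then θ = mean/k = 5.35/1.14 = 4.67.

k ≈ 1.14, θ ≈ 4.67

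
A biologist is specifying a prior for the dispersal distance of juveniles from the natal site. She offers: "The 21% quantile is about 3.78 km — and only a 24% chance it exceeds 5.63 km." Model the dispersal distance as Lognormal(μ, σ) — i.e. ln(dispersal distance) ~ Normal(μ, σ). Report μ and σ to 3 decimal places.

μ ≈ 1.542, σ ≈ 0.263

If T ~ Lognormal(μ,σ) then ln T ~ Normal(μ,σ), so the p-quantile of ln T is μ + z_p·σ.
ln(3.78) = 1.33 and ln(5.63) = 1.728; z_{0.21} = -0.8064, z_{0.76} = 0.7063.
σ = (1.728 − 1.33)/(0.7063 − (-0.8064)) = 0.263.
μ = 1.33 − (-0.8064)·0.263 = 1.542.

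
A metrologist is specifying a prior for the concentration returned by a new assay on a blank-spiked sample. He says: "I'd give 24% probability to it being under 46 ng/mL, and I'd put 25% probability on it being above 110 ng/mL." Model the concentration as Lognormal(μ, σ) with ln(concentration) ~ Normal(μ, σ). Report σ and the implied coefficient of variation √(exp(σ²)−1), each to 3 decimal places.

If T ~ Lognormal(μ,σ) then ln T ~ Normal(μ,σ), so the p-quantile of ln T is μ + z_p·σ.
ln(46) = 3.829 and ln(110) = 4.7; z_{0.24} = -0.7063, z_{0.75} = 0.6745.
σ = (4.7 − 3.829)/(0.6745 − (-0.7063)) = 0.631.
μ = 3.829 − (-0.7063)·0.631 = 4.275.
CV = √(exp(σ²)−1) = √(exp(0.3987)−1) = 0.700.

σ ≈ 0.631, CV ≈ 0.700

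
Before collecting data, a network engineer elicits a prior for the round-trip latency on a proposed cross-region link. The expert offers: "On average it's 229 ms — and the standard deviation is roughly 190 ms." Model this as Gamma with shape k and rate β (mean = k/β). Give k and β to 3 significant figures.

k ≈ 1.45, β ≈ 0.00634

For Gamma(k, rate β): mean = k/β, variance = k/β², so CV = 1/√k.
CV = SD/mean = 190/229 = 0.8297, hence k = 1/CV² = 1.45.
Then β = k/mean = 1.45/229 = 0.00634.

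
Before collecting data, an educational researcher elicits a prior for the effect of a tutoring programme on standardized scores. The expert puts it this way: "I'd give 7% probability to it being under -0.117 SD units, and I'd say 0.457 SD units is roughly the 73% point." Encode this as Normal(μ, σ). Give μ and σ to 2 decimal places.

μ = 0.29, σ = 0.27

For Normal(μ,σ), the p-quantile is μ + z_p·σ. Here z_{0.07} = -1.476, z_{0.73} = 0.6128.
So -0.117 = μ − 1.476σ and 0.457 = μ + 0.6128σ.
Subtracting: σ = (0.457 − -0.117)/(0.6128 − (-1.476)) = 0.27.
Then μ = -0.117 − (-1.476)·0.27 = 0.29.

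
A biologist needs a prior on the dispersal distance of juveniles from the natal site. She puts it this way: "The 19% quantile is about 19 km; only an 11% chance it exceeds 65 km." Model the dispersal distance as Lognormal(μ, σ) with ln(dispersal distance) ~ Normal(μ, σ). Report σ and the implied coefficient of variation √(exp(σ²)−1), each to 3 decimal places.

σ ≈ 0.584, CV ≈ 0.638

If T ~ Lognormal(μ,σ) then ln T ~ Normal(μ,σ), so the p-quantile of ln T is μ + z_p·σ.
ln(19) = 2.944 and ln(65) = 4.174; z_{0.19} = -0.8779, z_{0.89} = 1.227.
σ = (4.174 − 2.944)/(1.227 − (-0.8779)) = 0.584.
μ = 2.944 − (-0.8779)·0.584 = 3.458.
CV = √(exp(σ²)−1) = √(exp(0.3416)−1) = 0.638.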